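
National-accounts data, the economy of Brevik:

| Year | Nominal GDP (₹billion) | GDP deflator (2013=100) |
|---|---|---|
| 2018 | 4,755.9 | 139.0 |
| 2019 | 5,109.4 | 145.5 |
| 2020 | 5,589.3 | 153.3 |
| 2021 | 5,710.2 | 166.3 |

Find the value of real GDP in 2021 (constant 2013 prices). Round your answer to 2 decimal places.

Real GDP 2021 = 5710.2 / 1.663 = 3433.67.

₹3,433.67 billion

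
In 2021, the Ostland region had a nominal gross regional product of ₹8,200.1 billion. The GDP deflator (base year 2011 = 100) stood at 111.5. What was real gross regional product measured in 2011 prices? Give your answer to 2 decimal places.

₹7,354.35 billion

Real gross regional product = Nominal / (GDP deflator/100) = 8200.1 / 1.115 = 7354.35.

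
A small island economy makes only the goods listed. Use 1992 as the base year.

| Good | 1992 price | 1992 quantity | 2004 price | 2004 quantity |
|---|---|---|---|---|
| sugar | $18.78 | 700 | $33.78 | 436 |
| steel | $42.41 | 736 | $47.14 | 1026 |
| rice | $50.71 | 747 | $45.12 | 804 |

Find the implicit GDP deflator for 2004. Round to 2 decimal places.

Nominal GDP 2004 = 33.78·436 + 47.14·1026 + 45.12·804 = 99370.20.
Real GDP 2004 (at 1992 prices) = 18.78·436 + 42.41·1026 + 50.71·804 = 92471.58.
Deflator = Nominal/Real × 100 = 99370.20/92471.58 × 100 = 107.460.

107.46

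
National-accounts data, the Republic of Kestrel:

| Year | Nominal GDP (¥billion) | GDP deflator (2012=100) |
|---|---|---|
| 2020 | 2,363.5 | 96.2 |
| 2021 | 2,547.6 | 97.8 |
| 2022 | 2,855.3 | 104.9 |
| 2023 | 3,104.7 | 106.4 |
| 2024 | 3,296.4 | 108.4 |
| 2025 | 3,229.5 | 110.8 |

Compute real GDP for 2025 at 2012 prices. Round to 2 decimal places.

Real GDP 2025 = 3229.5 / 1.108 = 2914.71.

¥2,914.71 billion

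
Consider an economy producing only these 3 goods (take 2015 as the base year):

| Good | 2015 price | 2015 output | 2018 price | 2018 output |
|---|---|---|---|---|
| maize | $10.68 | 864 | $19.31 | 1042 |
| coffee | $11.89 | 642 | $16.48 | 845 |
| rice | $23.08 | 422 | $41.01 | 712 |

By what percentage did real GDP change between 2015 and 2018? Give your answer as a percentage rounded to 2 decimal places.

Real GDP 2015 = Nominal GDP 2015 = 10.68·864 + 11.89·642 + 23.08·422 = 26600.66.
Real GDP 2018 (at 2015 prices) = 10.68·1042 + 11.89·845 + 23.08·712 = 37608.57.
Real growth = 37608.57/26600.66 − 1 = 0.4138.

41.38%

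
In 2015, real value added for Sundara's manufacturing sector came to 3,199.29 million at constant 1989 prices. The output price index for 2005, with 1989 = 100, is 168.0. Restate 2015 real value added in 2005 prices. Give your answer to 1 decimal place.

Real value added in 2005 prices = Real value added in 1989 prices × (P_2005/P_1989) = 3199.29 × 1.680 = 5374.81.

5,374.8 million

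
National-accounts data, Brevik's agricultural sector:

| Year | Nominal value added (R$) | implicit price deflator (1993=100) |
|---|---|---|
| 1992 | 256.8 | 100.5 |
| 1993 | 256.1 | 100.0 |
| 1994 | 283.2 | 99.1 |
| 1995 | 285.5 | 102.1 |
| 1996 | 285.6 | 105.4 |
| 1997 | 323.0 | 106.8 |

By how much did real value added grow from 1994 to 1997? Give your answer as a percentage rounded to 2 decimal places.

Real value added 1994 = 283.2/0.991 = 285.77.
Real value added 1997 = 323.0/1.068 = 302.43.
Change = 302.43/285.77 − 1 = 0.0583.

5.83%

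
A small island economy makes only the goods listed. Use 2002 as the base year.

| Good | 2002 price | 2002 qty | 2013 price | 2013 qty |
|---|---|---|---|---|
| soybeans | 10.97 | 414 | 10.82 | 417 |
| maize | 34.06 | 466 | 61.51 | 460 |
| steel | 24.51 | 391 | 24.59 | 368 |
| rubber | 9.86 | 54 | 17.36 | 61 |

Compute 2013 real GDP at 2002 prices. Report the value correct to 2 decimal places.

Real GDP 2013 = Σ (p_2002 × q_2013) = 10.97·417 + 34.06·460 + 24.51·368 + 9.86·61 = 29863.23.

29863.23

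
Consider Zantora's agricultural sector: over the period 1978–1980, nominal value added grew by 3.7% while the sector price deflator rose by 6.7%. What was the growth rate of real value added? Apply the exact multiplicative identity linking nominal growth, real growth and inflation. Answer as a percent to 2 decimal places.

-2.81%

(1 + g_nom) = (1 + g_real)(1 + π), so g_real = 1.0370 / 1.0670 − 1 = -0.02812.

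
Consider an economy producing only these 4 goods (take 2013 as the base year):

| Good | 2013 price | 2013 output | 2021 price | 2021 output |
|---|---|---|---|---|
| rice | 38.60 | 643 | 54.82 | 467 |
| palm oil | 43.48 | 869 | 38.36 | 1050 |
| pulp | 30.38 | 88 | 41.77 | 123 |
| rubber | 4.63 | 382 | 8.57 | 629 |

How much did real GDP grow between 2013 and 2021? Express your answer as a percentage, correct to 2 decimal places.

4.90%

Real GDP 2013 = Nominal GDP 2013 = 38.60·643 + 43.48·869 + 30.38·88 + 4.63·382 = 67046.02.
Real GDP 2021 (at 2013 prices) = 38.60·467 + 43.48·1050 + 30.38·123 + 4.63·629 = 70329.21.
Real growth = 70329.21/67046.02 − 1 = 0.0490.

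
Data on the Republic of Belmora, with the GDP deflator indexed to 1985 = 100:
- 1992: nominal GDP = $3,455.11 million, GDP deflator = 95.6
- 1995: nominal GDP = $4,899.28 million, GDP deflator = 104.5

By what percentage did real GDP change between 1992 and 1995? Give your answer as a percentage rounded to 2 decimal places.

29.72%

Real GDP 1992 = 3455.11 / 0.956 = 3614.13.
Real GDP 1995 = 4899.28 / 1.045 = 4688.31.
Real growth = 4688.31 / 3614.13 − 1 = 0.2972.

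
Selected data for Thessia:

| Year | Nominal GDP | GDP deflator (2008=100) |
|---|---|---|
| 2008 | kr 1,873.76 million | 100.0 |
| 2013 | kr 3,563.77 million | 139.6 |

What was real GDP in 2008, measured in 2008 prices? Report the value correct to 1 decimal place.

Real GDP = Nominal / (GDP deflator/100) = 1873.76 / 1.000 = 1873.76.

kr 1,873.8 million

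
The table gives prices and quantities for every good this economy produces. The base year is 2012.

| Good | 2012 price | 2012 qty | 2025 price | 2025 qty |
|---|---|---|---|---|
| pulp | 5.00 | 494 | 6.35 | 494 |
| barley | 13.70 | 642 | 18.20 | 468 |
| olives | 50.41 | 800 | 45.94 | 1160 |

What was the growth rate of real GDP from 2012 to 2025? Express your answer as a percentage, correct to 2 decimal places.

30.55%

Real GDP 2012 = Nominal GDP 2012 = 5.00·494 + 13.70·642 + 50.41·800 = 51593.40.
Real GDP 2025 (at 2012 prices) = 5.00·494 + 13.70·468 + 50.41·1160 = 67357.20.
Real growth = 67357.20/51593.40 − 1 = 0.3055.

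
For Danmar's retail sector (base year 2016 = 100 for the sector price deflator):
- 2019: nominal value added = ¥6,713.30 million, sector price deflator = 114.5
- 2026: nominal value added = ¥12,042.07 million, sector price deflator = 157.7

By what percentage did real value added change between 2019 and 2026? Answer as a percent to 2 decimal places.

Real value added 2019 = 6713.30 / 1.145 = 5863.14.
Real value added 2026 = 12042.07 / 1.577 = 7636.06.
Real growth = 7636.06 / 5863.14 − 1 = 0.3024.

30.24%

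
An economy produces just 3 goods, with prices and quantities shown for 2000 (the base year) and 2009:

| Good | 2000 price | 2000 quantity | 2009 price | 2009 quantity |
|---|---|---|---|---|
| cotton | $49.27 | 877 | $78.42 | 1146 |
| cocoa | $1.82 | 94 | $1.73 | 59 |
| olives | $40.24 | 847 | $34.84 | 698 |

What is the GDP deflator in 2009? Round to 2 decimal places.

Nominal GDP 2009 = 78.42·1146 + 1.73·59 + 34.84·698 = 114289.71.
Real GDP 2009 (at 2000 prices) = 49.27·1146 + 1.82·59 + 40.24·698 = 84658.32.
Deflator = Nominal/Real × 100 = 114289.71/84658.32 × 100 = 135.001.

135.00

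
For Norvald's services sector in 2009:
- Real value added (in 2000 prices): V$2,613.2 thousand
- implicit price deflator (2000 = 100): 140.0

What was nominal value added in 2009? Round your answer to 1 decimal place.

Nominal value added = Real × (implicit price deflator/100) = 2613.2 × 1.400 = 3658.48.

V$3,658.5 thousand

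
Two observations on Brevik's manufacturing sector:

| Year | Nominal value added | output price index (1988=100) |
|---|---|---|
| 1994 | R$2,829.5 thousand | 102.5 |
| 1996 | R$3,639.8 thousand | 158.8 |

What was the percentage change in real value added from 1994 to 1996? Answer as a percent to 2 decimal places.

Real value added 1994 = 2829.5 / 1.025 = 2760.49.
Real value added 1996 = 3639.8 / 1.588 = 2292.07.
Real growth = 2292.07 / 2760.49 − 1 = -0.1697.

-16.97%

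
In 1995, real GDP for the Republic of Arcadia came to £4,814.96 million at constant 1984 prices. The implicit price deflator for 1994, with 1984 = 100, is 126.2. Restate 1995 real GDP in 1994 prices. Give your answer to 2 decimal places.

Real GDP in 1994 prices = Real GDP in 1984 prices × (P_1994/P_1984) = 4814.96 × 1.262 = 6076.48.

£6,076.48 million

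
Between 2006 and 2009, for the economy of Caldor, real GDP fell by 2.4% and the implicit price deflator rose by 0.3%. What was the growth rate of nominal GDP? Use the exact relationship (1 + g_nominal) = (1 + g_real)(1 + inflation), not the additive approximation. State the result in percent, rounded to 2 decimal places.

(1 + g_nom) = (1 + g_real)(1 + π) = 0.9760 × 1.0030 = 0.97893.

-2.11%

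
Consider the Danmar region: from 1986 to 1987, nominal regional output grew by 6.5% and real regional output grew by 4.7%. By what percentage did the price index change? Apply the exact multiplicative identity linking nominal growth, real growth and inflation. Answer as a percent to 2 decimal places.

1.72%

(1 + g_nom) = (1 + g_real)(1 + π), so π = 1.0650 / 1.0470 − 1 = 0.01719.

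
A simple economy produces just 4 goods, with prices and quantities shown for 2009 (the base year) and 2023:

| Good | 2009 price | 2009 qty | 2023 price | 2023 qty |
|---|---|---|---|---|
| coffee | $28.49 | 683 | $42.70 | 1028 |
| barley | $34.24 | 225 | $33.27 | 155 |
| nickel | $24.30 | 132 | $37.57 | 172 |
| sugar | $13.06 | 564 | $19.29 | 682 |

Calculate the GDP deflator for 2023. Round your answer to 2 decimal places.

Nominal GDP 2023 = 42.70·1028 + 33.27·155 + 37.57·172 + 19.29·682 = 68670.27.
Real GDP 2023 (at 2009 prices) = 28.49·1028 + 34.24·155 + 24.30·172 + 13.06·682 = 47681.44.
Deflator = Nominal/Real × 100 = 68670.27/47681.44 × 100 = 144.019.

144.02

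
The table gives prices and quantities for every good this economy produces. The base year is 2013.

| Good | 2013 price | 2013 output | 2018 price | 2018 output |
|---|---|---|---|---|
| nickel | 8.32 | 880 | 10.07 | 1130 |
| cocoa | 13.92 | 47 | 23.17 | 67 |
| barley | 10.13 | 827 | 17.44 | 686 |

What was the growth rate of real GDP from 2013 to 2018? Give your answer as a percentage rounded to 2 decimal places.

Real GDP 2013 = Nominal GDP 2013 = 8.32·880 + 13.92·47 + 10.13·827 = 16353.35.
Real GDP 2018 (at 2013 prices) = 8.32·1130 + 13.92·67 + 10.13·686 = 17283.42.
Real growth = 17283.42/16353.35 − 1 = 0.0569.

5.69%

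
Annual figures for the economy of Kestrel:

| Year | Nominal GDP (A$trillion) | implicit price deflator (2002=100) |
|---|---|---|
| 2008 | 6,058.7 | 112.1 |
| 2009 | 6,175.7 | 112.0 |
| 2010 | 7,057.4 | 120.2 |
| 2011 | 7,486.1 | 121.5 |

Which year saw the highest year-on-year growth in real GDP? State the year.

2009: real = 6175.7/1.120 = 5514.02; growth vs 2008 (5404.73) = 2.02%.
2010: real = 7057.4/1.202 = 5871.38; growth vs 2009 (5514.02) = 6.48%.
2011: real = 7486.1/1.215 = 6161.40; growth vs 2010 (5871.38) = 4.94%.

2010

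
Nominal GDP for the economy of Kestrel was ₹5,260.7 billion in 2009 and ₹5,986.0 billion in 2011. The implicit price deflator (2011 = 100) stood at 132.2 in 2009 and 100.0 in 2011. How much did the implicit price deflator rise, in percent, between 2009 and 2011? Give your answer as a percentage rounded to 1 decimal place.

Price-level change = 100.0 / 132.2 − 1 = -0.2436.

-24.4%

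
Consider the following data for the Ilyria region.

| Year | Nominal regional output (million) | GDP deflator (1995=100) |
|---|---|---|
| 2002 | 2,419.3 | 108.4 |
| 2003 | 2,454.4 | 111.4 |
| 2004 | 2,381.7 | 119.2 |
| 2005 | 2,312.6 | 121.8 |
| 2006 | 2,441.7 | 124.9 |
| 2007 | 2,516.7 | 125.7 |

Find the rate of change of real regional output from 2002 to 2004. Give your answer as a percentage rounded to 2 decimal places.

Real regional output 2002 = 2419.3/1.084 = 2231.83.
Real regional output 2004 = 2381.7/1.192 = 1998.07.
Change = 1998.07/2231.83 − 1 = -0.1047.

-10.47%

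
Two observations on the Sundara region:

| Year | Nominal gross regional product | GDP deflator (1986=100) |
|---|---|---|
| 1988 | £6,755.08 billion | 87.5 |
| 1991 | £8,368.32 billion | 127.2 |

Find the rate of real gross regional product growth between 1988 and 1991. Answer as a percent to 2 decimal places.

-14.78%

Deflate each year: 1988 → 6755.08/0.875 = 7720.09; 1991 → 8368.32/1.272 = 6578.87.
So real gross regional product changed by 6578.87/7720.09 − 1 = -0.1478, i.e. -14.78%.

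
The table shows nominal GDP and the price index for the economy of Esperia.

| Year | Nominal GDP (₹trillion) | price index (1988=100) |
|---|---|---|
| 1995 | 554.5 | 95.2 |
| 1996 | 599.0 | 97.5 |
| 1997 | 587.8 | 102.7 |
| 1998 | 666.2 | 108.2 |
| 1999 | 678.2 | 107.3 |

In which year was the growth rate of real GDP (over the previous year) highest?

1996: real = 599.0/0.975 = 614.36; growth vs 1995 (582.46) = 5.48%.
1997: real = 587.8/1.027 = 572.35; growth vs 1996 (614.36) = -6.84%.
1998: real = 666.2/1.082 = 615.71; growth vs 1997 (572.35) = 7.58%.
1999: real = 678.2/1.073 = 632.06; growth vs 1998 (615.71) = 2.66%.

1998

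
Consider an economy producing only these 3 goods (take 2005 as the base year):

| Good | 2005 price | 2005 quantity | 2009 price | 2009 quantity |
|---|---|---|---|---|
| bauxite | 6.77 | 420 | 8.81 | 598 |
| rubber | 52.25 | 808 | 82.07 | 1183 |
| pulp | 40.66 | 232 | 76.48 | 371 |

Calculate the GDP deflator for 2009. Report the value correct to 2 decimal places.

Nominal GDP 2009 = 8.81·598 + 82.07·1183 + 76.48·371 = 130731.27.
Real GDP 2009 (at 2005 prices) = 6.77·598 + 52.25·1183 + 40.66·371 = 80945.07.
Deflator = Nominal/Real × 100 = 130731.27/80945.07 × 100 = 161.506.

161.51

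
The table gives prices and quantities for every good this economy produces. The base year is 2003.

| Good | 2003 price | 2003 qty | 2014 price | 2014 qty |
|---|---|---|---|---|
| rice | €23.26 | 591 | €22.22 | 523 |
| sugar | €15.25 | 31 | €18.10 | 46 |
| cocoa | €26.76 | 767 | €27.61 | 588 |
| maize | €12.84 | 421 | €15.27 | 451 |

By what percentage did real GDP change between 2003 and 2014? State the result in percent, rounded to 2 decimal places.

-14.34%

Real GDP 2003 = Nominal GDP 2003 = 23.26·591 + 15.25·31 + 26.76·767 + 12.84·421 = 40149.97.
Real GDP 2014 (at 2003 prices) = 23.26·523 + 15.25·46 + 26.76·588 + 12.84·451 = 34392.20.
Real growth = 34392.20/40149.97 − 1 = -0.1434.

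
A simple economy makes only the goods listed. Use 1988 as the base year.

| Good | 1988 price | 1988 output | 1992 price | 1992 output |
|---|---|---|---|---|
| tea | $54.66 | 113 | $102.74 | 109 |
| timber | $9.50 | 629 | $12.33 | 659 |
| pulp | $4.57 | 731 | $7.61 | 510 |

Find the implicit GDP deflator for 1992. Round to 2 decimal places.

159.50

Nominal GDP 1992 = 102.74·109 + 12.33·659 + 7.61·510 = 23205.23.
Real GDP 1992 (at 1988 prices) = 54.66·109 + 9.50·659 + 4.57·510 = 14549.14.
Deflator = Nominal/Real × 100 = 23205.23/14549.14 × 100 = 159.496.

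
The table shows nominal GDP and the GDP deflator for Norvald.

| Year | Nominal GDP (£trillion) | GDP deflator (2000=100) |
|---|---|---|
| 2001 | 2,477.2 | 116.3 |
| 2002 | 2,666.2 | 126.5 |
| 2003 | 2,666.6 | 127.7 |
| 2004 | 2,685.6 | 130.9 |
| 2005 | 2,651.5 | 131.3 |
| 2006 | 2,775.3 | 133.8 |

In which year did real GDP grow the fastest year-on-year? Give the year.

2002: real = 2666.2/1.265 = 2107.67; growth vs 2001 (2130.01) = -1.05%.
2003: real = 2666.6/1.277 = 2088.18; growth vs 2002 (2107.67) = -0.92%.
2004: real = 2685.6/1.309 = 2051.64; growth vs 2003 (2088.18) = -1.75%.
2005: real = 2651.5/1.313 = 2019.42; growth vs 2004 (2051.64) = -1.57%.
2006: real = 2775.3/1.338 = 2074.22; growth vs 2005 (2019.42) = 2.71%.

2006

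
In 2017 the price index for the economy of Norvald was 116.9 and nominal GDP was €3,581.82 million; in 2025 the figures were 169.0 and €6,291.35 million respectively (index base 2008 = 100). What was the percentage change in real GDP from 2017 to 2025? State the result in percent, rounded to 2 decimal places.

21.50%

Deflate each year: 2017 → 3581.82/1.169 = 3064.00; 2025 → 6291.35/1.690 = 3722.69.
So real GDP changed by 3722.69/3064.00 − 1 = 0.2150, i.e. 21.50%.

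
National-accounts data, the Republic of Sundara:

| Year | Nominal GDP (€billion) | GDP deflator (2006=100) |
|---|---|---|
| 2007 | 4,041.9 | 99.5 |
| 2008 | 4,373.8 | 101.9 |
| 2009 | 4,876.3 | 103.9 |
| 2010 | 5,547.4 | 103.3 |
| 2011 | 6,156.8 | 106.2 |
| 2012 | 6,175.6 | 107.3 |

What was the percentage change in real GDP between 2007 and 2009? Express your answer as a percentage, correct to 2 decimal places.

15.53%

Real GDP 2007 = 4041.9/0.995 = 4062.21.
Real GDP 2009 = 4876.3/1.039 = 4693.26.
Change = 4693.26/4062.21 − 1 = 0.1553.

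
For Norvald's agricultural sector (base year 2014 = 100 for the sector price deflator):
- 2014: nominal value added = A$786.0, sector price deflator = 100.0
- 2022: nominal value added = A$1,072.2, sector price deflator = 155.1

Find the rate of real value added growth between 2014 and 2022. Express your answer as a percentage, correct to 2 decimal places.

Deflate each year: 2014 → 786.0/1.000 = 786.00; 2022 → 1072.2/1.551 = 691.30.
So real value added changed by 691.30/786.00 − 1 = -0.1205, i.e. -12.05%.

-12.05%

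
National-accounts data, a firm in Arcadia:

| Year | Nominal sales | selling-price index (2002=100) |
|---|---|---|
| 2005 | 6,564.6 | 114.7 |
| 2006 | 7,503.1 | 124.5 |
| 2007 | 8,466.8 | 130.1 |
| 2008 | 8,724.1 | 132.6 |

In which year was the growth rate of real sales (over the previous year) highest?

2007

2006: real = 7503.1/1.245 = 6026.59; growth vs 2005 (5723.28) = 5.30%.
2007: real = 8466.8/1.301 = 6507.92; growth vs 2006 (6026.59) = 7.99%.
2008: real = 8724.1/1.326 = 6579.26; growth vs 2007 (6507.92) = 1.10%.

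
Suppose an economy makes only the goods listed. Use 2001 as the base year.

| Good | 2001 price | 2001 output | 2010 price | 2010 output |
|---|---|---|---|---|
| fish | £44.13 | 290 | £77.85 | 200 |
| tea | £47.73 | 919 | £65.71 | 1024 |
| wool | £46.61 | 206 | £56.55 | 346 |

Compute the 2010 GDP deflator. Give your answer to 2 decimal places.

Nominal GDP 2010 = 77.85·200 + 65.71·1024 + 56.55·346 = 102423.34.
Real GDP 2010 (at 2001 prices) = 44.13·200 + 47.73·1024 + 46.61·346 = 73828.58.
Deflator = Nominal/Real × 100 = 102423.34/73828.58 × 100 = 138.731.

138.73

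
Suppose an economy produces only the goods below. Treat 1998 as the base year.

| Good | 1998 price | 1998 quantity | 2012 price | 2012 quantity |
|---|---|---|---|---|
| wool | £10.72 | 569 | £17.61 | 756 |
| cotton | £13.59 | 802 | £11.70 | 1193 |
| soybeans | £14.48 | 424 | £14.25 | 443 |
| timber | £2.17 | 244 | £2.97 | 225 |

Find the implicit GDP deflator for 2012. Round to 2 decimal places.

109.71

Nominal GDP 2012 = 17.61·756 + 11.70·1193 + 14.25·443 + 2.97·225 = 34252.26.
Real GDP 2012 (at 1998 prices) = 10.72·756 + 13.59·1193 + 14.48·443 + 2.17·225 = 31220.08.
Deflator = Nominal/Real × 100 = 34252.26/31220.08 × 100 = 109.712.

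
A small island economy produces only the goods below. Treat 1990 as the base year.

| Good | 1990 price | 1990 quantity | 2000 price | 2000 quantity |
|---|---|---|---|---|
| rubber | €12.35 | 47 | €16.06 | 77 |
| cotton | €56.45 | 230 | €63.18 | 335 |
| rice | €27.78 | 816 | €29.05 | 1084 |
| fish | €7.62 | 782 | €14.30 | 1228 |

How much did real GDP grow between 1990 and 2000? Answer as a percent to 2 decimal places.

Real GDP 1990 = Nominal GDP 1990 = 12.35·47 + 56.45·230 + 27.78·816 + 7.62·782 = 42191.27.
Real GDP 2000 (at 1990 prices) = 12.35·77 + 56.45·335 + 27.78·1084 + 7.62·1228 = 59332.58.
Real growth = 59332.58/42191.27 − 1 = 0.4063.

40.63%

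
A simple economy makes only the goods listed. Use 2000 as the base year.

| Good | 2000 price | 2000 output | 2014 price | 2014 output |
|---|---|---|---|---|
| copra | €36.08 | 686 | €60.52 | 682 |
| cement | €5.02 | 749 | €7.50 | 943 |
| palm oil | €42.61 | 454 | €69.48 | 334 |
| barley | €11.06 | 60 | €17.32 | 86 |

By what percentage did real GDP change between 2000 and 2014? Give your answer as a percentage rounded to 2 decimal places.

-8.24%

Real GDP 2000 = Nominal GDP 2000 = 36.08·686 + 5.02·749 + 42.61·454 + 11.06·60 = 48519.40.
Real GDP 2014 (at 2000 prices) = 36.08·682 + 5.02·943 + 42.61·334 + 11.06·86 = 44523.32.
Real growth = 44523.32/48519.40 − 1 = -0.0824.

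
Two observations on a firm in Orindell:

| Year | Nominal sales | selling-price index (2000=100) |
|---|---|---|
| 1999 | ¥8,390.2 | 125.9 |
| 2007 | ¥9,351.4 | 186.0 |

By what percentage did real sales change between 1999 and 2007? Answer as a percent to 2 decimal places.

-24.56%

Real sales 1999 = 8390.2 / 1.259 = 6664.18.
Real sales 2007 = 9351.4 / 1.860 = 5027.63.
Real growth = 5027.63 / 6664.18 − 1 = -0.2456.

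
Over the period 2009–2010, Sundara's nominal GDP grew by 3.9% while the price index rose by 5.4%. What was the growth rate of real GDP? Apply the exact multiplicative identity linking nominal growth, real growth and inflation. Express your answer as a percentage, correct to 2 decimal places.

(1 + g_nom) = (1 + g_real)(1 + π), so g_real = 1.0390 / 1.0540 − 1 = -0.01423.

-1.42%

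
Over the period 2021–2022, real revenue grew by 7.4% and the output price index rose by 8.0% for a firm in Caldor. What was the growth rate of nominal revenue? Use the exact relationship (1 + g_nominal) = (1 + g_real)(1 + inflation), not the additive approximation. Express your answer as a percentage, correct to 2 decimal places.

(1 + g_nom) = (1 + g_real)(1 + π) = 1.0740 × 1.0800 = 1.15992.

15.99%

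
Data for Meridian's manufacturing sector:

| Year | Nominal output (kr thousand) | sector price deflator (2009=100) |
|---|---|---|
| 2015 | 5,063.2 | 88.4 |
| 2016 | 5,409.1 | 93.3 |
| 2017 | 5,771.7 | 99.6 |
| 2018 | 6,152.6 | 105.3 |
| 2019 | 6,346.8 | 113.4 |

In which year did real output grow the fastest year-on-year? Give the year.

2016

2016: real = 5409.1/0.933 = 5797.53; growth vs 2015 (5727.60) = 1.22%.
2017: real = 5771.7/0.996 = 5794.88; growth vs 2016 (5797.53) = -0.05%.
2018: real = 6152.6/1.053 = 5842.92; growth vs 2017 (5794.88) = 0.83%.
2019: real = 6346.8/1.134 = 5596.83; growth vs 2018 (5842.92) = -4.21%.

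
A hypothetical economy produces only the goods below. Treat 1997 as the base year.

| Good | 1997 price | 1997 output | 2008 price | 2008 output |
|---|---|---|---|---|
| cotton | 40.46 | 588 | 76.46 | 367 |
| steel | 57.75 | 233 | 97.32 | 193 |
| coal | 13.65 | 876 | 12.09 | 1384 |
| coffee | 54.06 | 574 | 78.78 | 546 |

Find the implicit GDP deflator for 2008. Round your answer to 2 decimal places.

Nominal GDP 2008 = 76.46·367 + 97.32·193 + 12.09·1384 + 78.78·546 = 106590.02.
Real GDP 2008 (at 1997 prices) = 40.46·367 + 57.75·193 + 13.65·1384 + 54.06·546 = 74402.93.
Deflator = Nominal/Real × 100 = 106590.02/74402.93 × 100 = 143.261.

143.26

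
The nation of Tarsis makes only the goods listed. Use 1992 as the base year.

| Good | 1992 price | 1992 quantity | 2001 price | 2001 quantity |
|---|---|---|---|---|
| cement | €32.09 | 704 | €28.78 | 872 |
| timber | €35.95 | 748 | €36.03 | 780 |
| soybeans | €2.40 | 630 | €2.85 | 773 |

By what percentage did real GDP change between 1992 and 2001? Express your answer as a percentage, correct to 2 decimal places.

Real GDP 1992 = Nominal GDP 1992 = 32.09·704 + 35.95·748 + 2.40·630 = 50993.96.
Real GDP 2001 (at 1992 prices) = 32.09·872 + 35.95·780 + 2.40·773 = 57878.68.
Real growth = 57878.68/50993.96 − 1 = 0.1350.

13.50%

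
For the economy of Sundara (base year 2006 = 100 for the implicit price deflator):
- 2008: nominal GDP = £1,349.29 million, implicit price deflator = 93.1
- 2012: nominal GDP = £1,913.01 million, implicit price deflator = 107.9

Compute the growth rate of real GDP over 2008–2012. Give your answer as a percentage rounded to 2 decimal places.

22.33%

Deflate each year: 2008 → 1349.29/0.931 = 1449.29; 2012 → 1913.01/1.079 = 1772.95.
So real GDP changed by 1772.95/1449.29 − 1 = 0.2233, i.e. 22.33%.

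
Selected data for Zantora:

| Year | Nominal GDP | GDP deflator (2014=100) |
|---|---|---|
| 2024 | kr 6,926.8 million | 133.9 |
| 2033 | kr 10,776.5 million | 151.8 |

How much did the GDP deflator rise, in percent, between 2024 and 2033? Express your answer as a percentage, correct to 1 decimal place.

Price-level change = 151.8 / 133.9 − 1 = 0.1337.

13.4%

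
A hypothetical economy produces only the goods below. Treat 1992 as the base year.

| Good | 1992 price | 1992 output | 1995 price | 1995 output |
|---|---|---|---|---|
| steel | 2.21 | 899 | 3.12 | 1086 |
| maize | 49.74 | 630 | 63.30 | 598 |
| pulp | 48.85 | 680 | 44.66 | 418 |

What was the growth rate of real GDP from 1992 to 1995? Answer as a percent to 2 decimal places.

-21.01%

Real GDP 1992 = Nominal GDP 1992 = 2.21·899 + 49.74·630 + 48.85·680 = 66540.99.
Real GDP 1995 (at 1992 prices) = 2.21·1086 + 49.74·598 + 48.85·418 = 52563.88.
Real growth = 52563.88/66540.99 − 1 = -0.2101.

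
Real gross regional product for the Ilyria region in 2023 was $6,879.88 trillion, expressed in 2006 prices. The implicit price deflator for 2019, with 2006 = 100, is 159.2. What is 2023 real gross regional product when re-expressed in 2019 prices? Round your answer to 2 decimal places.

Real gross regional product in 2019 prices = Real gross regional product in 2006 prices × (P_2019/P_2006) = 6879.88 × 1.592 = 10952.77.

$10,952.77 trillion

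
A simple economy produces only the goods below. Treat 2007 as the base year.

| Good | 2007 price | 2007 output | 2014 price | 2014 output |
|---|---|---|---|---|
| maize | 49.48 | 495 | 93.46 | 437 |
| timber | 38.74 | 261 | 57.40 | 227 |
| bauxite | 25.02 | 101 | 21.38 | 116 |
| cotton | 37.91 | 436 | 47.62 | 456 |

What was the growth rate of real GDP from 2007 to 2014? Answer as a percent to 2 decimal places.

-5.69%

Real GDP 2007 = Nominal GDP 2007 = 49.48·495 + 38.74·261 + 25.02·101 + 37.91·436 = 53659.52.
Real GDP 2014 (at 2007 prices) = 49.48·437 + 38.74·227 + 25.02·116 + 37.91·456 = 50606.02.
Real growth = 50606.02/53659.52 − 1 = -0.0569.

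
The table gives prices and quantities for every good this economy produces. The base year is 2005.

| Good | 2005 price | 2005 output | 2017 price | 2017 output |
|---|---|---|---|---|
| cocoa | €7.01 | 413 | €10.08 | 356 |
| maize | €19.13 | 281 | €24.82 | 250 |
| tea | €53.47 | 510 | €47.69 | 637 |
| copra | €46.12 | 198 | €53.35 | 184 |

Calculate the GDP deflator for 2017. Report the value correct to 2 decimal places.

Nominal GDP 2017 = 10.08·356 + 24.82·250 + 47.69·637 + 53.35·184 = 49988.41.
Real GDP 2017 (at 2005 prices) = 7.01·356 + 19.13·250 + 53.47·637 + 46.12·184 = 49824.53.
Deflator = Nominal/Real × 100 = 49988.41/49824.53 × 100 = 100.329.

100.33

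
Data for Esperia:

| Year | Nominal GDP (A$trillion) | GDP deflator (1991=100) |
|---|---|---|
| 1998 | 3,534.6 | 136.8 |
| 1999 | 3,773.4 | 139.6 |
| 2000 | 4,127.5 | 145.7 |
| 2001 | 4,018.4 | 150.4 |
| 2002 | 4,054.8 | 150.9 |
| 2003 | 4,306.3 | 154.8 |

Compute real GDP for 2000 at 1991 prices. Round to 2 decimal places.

Real GDP 2000 = 4127.5 / 1.457 = 2832.88.

A$2,832.88 trillion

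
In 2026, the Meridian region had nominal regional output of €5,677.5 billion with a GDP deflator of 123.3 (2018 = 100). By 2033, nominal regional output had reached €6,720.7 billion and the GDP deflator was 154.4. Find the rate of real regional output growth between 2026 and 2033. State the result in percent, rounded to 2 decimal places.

Deflate each year: 2026 → 5677.5/1.233 = 4604.62; 2033 → 6720.7/1.544 = 4352.78.
So real regional output changed by 4352.78/4604.62 − 1 = -0.0547, i.e. -5.47%.

-5.47%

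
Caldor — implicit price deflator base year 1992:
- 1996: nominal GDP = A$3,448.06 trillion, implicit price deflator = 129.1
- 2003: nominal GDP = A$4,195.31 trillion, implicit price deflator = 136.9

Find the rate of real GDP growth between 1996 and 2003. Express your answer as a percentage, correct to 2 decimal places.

14.74%

Deflate each year: 1996 → 3448.06/1.291 = 2670.84; 2003 → 4195.31/1.369 = 3064.51.
So real GDP changed by 3064.51/2670.84 − 1 = 0.1474, i.e. 14.74%.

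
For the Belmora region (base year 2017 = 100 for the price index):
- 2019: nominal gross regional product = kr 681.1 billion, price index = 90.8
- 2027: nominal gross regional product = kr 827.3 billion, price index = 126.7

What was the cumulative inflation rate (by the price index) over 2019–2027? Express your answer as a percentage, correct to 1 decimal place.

Price-level change = 126.7 / 90.8 − 1 = 0.3954.

39.5%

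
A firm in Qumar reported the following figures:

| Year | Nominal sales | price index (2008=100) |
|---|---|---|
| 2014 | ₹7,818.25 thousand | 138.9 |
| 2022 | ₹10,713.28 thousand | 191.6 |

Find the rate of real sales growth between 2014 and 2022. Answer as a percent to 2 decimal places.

Real sales 2014 = 7818.25 / 1.389 = 5628.69.
Real sales 2022 = 10713.28 / 1.916 = 5591.48.
Real growth = 5591.48 / 5628.69 − 1 = -0.0066.

-0.66%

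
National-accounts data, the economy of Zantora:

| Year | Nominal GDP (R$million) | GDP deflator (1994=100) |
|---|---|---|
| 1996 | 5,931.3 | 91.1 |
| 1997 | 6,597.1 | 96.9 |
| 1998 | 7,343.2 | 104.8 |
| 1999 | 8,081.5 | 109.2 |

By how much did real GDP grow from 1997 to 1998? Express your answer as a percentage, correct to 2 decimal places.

2.92%

Real GDP 1997 = 6597.1/0.969 = 6808.15.
Real GDP 1998 = 7343.2/1.048 = 7006.87.
Change = 7006.87/6808.15 − 1 = 0.0292.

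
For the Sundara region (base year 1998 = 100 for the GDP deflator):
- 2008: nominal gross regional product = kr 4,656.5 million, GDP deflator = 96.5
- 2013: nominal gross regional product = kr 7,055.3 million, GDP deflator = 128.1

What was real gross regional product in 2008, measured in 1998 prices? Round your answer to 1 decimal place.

Real gross regional product = Nominal / (GDP deflator/100) = 4656.5 / 0.965 = 4825.39.

kr 4,825.4 million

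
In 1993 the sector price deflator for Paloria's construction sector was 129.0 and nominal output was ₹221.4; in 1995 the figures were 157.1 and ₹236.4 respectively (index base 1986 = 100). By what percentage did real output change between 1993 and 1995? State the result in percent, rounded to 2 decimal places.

-12.32%

Real output 1993 = 221.4 / 1.290 = 171.63.
Real output 1995 = 236.4 / 1.571 = 150.48.
Real growth = 150.48 / 171.63 − 1 = -0.1232.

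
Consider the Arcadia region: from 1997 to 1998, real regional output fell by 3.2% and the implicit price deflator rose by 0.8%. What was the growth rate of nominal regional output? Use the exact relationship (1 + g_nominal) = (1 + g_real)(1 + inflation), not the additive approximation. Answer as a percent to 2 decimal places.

-2.43%

(1 + g_nom) = (1 + g_real)(1 + π) = 0.9680 × 1.0080 = 0.97574.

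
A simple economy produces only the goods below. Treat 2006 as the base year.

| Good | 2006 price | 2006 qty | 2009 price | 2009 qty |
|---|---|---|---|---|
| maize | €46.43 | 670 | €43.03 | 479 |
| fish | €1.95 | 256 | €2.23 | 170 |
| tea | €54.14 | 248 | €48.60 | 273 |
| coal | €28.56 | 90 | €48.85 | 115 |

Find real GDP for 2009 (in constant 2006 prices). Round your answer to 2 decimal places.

Real GDP 2009 = Σ (p_2006 × q_2009) = 46.43·479 + 1.95·170 + 54.14·273 + 28.56·115 = 40636.09.

€40636.09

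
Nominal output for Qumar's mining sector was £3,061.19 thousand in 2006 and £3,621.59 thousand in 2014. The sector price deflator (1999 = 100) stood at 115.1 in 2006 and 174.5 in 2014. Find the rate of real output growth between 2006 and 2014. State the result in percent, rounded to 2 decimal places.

-21.97%

Deflate each year: 2006 → 3061.19/1.151 = 2659.59; 2014 → 3621.59/1.745 = 2075.41.
So real output changed by 2075.41/2659.59 − 1 = -0.2197, i.e. -21.97%.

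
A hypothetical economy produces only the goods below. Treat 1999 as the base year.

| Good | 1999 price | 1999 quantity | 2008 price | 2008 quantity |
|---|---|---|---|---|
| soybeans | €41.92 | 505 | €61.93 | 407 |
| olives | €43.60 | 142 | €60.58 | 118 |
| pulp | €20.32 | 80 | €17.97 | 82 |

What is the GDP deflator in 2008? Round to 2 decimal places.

141.70

Nominal GDP 2008 = 61.93·407 + 60.58·118 + 17.97·82 = 33827.49.
Real GDP 2008 (at 1999 prices) = 41.92·407 + 43.60·118 + 20.32·82 = 23872.48.
Deflator = Nominal/Real × 100 = 33827.49/23872.48 × 100 = 141.701.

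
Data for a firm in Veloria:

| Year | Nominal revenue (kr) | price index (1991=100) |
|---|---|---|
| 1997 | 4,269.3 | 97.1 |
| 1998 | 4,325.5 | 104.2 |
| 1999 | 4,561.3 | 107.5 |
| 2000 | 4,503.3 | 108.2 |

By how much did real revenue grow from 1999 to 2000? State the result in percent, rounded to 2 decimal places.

-1.91%

Real revenue 1999 = 4561.3/1.075 = 4243.07.
Real revenue 2000 = 4503.3/1.082 = 4162.01.
Change = 4162.01/4243.07 − 1 = -0.0191.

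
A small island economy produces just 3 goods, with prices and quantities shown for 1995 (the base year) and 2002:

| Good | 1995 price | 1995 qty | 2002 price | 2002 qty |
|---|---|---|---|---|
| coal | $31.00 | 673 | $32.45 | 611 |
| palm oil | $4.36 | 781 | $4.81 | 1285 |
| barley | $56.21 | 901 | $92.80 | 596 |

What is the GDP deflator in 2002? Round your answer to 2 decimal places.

140.09

Nominal GDP 2002 = 32.45·611 + 4.81·1285 + 92.80·596 = 81316.60.
Real GDP 2002 (at 1995 prices) = 31.00·611 + 4.36·1285 + 56.21·596 = 58044.76.
Deflator = Nominal/Real × 100 = 81316.60/58044.76 × 100 = 140.093.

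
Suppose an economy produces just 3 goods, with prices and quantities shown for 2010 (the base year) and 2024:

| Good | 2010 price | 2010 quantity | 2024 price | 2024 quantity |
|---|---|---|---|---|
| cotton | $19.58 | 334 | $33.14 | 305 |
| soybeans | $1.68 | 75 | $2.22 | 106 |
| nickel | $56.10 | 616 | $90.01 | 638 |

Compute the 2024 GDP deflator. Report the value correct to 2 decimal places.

161.58

Nominal GDP 2024 = 33.14·305 + 2.22·106 + 90.01·638 = 67769.40.
Real GDP 2024 (at 2010 prices) = 19.58·305 + 1.68·106 + 56.10·638 = 41941.78.
Deflator = Nominal/Real × 100 = 67769.40/41941.78 × 100 = 161.580.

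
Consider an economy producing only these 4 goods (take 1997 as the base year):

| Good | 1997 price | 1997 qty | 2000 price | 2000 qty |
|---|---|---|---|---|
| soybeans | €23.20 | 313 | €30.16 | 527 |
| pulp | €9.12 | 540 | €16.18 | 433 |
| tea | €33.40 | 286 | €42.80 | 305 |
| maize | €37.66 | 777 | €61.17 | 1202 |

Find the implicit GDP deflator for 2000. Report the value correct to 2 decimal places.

Nominal GDP 2000 = 30.16·527 + 16.18·433 + 42.80·305 + 61.17·1202 = 109480.60.
Real GDP 2000 (at 1997 prices) = 23.20·527 + 9.12·433 + 33.40·305 + 37.66·1202 = 71629.68.
Deflator = Nominal/Real × 100 = 109480.60/71629.68 × 100 = 152.843.

152.84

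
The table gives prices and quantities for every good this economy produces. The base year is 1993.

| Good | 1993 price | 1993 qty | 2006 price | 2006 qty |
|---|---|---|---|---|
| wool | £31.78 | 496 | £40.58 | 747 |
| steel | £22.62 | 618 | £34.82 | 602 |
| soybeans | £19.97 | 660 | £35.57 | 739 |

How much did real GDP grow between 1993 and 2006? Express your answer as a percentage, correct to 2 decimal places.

Real GDP 1993 = Nominal GDP 1993 = 31.78·496 + 22.62·618 + 19.97·660 = 42922.24.
Real GDP 2006 (at 1993 prices) = 31.78·747 + 22.62·602 + 19.97·739 = 52114.73.
Real growth = 52114.73/42922.24 − 1 = 0.2142.

21.42%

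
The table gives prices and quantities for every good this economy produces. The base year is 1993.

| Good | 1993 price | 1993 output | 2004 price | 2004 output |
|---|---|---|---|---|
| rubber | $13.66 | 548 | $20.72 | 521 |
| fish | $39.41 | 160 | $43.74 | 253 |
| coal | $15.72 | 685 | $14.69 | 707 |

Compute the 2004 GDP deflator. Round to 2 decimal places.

114.35

Nominal GDP 2004 = 20.72·521 + 43.74·253 + 14.69·707 = 32247.17.
Real GDP 2004 (at 1993 prices) = 13.66·521 + 39.41·253 + 15.72·707 = 28201.63.
Deflator = Nominal/Real × 100 = 32247.17/28201.63 × 100 = 114.345.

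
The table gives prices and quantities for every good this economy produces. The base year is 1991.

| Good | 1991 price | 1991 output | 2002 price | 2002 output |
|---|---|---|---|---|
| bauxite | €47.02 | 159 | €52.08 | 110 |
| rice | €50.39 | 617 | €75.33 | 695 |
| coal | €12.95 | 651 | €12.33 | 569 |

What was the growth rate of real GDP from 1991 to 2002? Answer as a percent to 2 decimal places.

Real GDP 1991 = Nominal GDP 1991 = 47.02·159 + 50.39·617 + 12.95·651 = 46997.26.
Real GDP 2002 (at 1991 prices) = 47.02·110 + 50.39·695 + 12.95·569 = 47561.80.
Real growth = 47561.80/46997.26 − 1 = 0.0120.

1.20%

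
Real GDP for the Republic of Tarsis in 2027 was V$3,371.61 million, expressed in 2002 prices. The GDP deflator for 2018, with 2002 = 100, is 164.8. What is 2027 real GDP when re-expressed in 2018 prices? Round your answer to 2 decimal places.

Real GDP in 2018 prices = Real GDP in 2002 prices × (P_2018/P_2002) = 3371.61 × 1.648 = 5556.41.

V$5,556.41 million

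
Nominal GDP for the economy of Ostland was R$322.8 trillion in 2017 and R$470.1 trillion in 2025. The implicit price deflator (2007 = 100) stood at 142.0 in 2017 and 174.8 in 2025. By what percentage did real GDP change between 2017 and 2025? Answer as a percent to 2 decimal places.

18.31%

Deflate each year: 2017 → 322.8/1.420 = 227.32; 2025 → 470.1/1.748 = 268.94.
So real GDP changed by 268.94/227.32 − 1 = 0.1831, i.e. 18.31%.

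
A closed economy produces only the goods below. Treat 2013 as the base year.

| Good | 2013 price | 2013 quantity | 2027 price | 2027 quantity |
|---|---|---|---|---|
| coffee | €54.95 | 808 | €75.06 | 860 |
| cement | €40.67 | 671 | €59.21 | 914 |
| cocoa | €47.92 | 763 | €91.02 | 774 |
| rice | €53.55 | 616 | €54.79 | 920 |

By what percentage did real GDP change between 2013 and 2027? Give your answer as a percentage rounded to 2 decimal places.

20.92%

Real GDP 2013 = Nominal GDP 2013 = 54.95·808 + 40.67·671 + 47.92·763 + 53.55·616 = 141238.93.
Real GDP 2027 (at 2013 prices) = 54.95·860 + 40.67·914 + 47.92·774 + 53.55·920 = 170785.46.
Real growth = 170785.46/141238.93 − 1 = 0.2092.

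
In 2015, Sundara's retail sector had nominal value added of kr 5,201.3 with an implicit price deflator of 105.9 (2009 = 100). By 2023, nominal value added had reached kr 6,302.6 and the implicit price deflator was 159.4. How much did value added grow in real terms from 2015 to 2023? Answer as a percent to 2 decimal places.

-19.50%

Real value added 2015 = 5201.3 / 1.059 = 4911.52.
Real value added 2023 = 6302.6 / 1.594 = 3953.95.
Real growth = 3953.95 / 4911.52 − 1 = -0.1950.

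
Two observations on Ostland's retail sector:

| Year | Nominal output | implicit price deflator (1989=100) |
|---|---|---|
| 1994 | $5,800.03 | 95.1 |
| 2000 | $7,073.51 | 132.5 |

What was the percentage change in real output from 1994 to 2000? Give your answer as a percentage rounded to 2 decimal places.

-12.47%

Deflate each year: 1994 → 5800.03/0.951 = 6098.87; 2000 → 7073.51/1.325 = 5338.50.
So real output changed by 5338.50/6098.87 − 1 = -0.1247, i.e. -12.47%.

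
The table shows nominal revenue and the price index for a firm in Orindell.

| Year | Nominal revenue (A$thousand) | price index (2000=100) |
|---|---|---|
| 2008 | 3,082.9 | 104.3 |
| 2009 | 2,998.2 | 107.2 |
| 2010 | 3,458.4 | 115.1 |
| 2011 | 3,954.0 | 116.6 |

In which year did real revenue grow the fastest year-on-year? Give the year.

2009: real = 2998.2/1.072 = 2796.83; growth vs 2008 (2955.80) = -5.38%.
2010: real = 3458.4/1.151 = 3004.69; growth vs 2009 (2796.83) = 7.43%.
2011: real = 3954.0/1.166 = 3391.08; growth vs 2010 (3004.69) = 12.86%.

2011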